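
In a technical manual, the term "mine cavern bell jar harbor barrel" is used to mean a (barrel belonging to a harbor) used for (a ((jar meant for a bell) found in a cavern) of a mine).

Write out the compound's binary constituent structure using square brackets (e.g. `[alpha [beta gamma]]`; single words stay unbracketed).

Whole compound: head "barrel" (specifically "harbor barrel"), modifier "mine cavern bell jar".
"mine cavern bell jar" → head "jar" (specifically "cavern bell jar"), modifier "mine".
"cavern bell jar" → head "jar" (specifically "bell jar"), modifier "cavern".
"bell jar" → head "jar", modifier "bell".
"harbor barrel" → head "barrel", modifier "harbor".
So the structure is [[mine [cavern [bell jar]]] [harbor barrel]].

[[mine [cavern [bell jar]]] [harbor barrel]]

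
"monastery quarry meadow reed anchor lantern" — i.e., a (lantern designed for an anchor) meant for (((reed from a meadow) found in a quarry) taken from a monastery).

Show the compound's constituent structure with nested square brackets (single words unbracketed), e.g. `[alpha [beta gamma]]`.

[[monastery [quarry [meadow reed]]] [anchor lantern]]

Whole compound: head "lantern" (specifically "anchor lantern"), modifier "monastery quarry meadow reed".
Inside "monastery quarry meadow reed": head "reed" (specifically "quarry meadow reed"), modifier "monastery".
Inside "quarry meadow reed": head "reed" (specifically "meadow reed"), modifier "quarry".
Inside "meadow reed": head "reed", modifier "meadow".
Inside "anchor lantern": head "lantern", modifier "anchor".
Putting it together: [[monastery [quarry [meadow reed]]] [anchor lantern]].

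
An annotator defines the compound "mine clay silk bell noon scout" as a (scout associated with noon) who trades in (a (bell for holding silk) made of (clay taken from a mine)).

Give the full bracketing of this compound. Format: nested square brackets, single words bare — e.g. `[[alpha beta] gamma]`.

At the top level: head "scout" (specifically "noon scout"); modifier "mine clay silk bell".
"mine clay silk bell" → head "bell" (specifically "silk bell"), modifier "mine clay".
"mine clay" → head "clay", modifier "mine".
"silk bell" → head "bell", modifier "silk".
"noon scout" → head "scout", modifier "noon".
Assembled: [[[mine clay] [silk bell]] [noon scout]].

[[[mine clay] [silk bell]] [noon scout]]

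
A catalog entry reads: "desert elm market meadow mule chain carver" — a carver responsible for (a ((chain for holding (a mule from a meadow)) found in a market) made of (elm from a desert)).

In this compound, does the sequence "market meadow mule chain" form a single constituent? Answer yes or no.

yes

The paraphrase groups the words so that "market meadow mule chain" is one unit: it corresponds to a single parenthesized sub-phrase.
The full structure is [[[desert elm] [market [[meadow mule] chain]]] carver], in which [market meadow mule chain] is a constituent.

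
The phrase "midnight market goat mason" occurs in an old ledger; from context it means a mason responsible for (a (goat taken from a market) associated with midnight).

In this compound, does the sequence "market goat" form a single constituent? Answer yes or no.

yes

The paraphrase groups the words so that "market goat" is one unit: it corresponds to a single parenthesized sub-phrase.
The full structure is [[midnight [market goat]] mason], in which [market goat] is a constituent.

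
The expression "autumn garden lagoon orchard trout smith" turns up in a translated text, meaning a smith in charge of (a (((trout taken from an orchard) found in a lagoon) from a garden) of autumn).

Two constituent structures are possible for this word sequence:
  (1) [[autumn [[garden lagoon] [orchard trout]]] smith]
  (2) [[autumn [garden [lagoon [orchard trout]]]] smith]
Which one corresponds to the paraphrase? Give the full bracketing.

[[autumn [garden [lagoon [orchard trout]]]] smith]

The paraphrase's head is the "smith" part ("smith"); its modifier is "autumn garden lagoon orchard trout".
That top-level split, carried through the inner groups, gives [[autumn [garden [lagoon [orchard trout]]]] smith].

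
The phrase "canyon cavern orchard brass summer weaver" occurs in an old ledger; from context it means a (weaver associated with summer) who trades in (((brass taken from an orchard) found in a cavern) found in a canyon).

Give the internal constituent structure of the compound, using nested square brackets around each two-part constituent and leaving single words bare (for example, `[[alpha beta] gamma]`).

[[canyon [cavern [orchard brass]]] [summer weaver]]

Overall it is a kind of weaver (specifically "summer weaver"); the modifier is "canyon cavern orchard brass".
Within "canyon cavern orchard brass", the head is "brass" (specifically "cavern orchard brass") and the modifier is "canyon".
Within "cavern orchard brass", the head is "brass" (specifically "orchard brass") and the modifier is "cavern".
Within "orchard brass", the head is "brass" and the modifier is "orchard".
Within "summer weaver", the head is "weaver" and the modifier is "summer".
So the structure is [[canyon [cavern [orchard brass]]] [summer weaver]].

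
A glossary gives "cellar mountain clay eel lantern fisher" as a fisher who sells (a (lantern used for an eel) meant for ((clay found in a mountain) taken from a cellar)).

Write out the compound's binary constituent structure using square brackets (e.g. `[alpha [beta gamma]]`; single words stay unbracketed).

[[[cellar [mountain clay]] [eel lantern]] fisher]

At the top level: head "fisher"; modifier "cellar mountain clay eel lantern".
"cellar mountain clay eel lantern" → head "lantern" (specifically "eel lantern"), modifier "cellar mountain clay".
"cellar mountain clay" → head "clay" (specifically "mountain clay"), modifier "cellar".
"mountain clay" → head "clay", modifier "mountain".
"eel lantern" → head "lantern", modifier "eel".
Assembled: [[[cellar [mountain clay]] [eel lantern]] fisher].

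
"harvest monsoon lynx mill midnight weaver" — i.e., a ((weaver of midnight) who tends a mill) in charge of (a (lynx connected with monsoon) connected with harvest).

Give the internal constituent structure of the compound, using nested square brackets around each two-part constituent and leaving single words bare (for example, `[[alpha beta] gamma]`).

[[harvest [monsoon lynx]] [mill [midnight weaver]]]

Whole compound: head "weaver" (specifically "mill midnight weaver"), modifier "harvest monsoon lynx".
Within "harvest monsoon lynx", the head is "lynx" (specifically "monsoon lynx") and the modifier is "harvest".
Within "monsoon lynx", the head is "lynx" and the modifier is "monsoon".
Within "mill midnight weaver", the head is "weaver" (specifically "midnight weaver") and the modifier is "mill".
Within "midnight weaver", the head is "weaver" and the modifier is "midnight".
Assembled: [[harvest [monsoon lynx]] [mill [midnight weaver]]].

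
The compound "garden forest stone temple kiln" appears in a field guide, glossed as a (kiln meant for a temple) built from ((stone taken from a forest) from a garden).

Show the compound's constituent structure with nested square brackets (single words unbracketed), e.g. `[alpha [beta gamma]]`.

[[garden [forest stone]] [temple kiln]]

The outermost head in the paraphrase is "kiln" (specifically "temple kiln"), modified by "garden forest stone".
Within "garden forest stone", the head is "stone" (specifically "forest stone") and the modifier is "garden".
Within "forest stone", the head is "stone" and the modifier is "forest".
Within "temple kiln", the head is "kiln" and the modifier is "temple".
So the structure is [[garden [forest stone]] [temple kiln]].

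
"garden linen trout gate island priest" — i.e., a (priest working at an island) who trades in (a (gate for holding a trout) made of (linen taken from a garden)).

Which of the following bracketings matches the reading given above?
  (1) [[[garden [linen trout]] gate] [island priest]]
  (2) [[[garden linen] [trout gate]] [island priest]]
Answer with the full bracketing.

The paraphrase's head is the "priest" part ("island priest"); its modifier is "garden linen trout gate".
That top-level split, carried through the inner groups, gives [[[garden linen] [trout gate]] [island priest]].

[[[garden linen] [trout gate]] [island priest]]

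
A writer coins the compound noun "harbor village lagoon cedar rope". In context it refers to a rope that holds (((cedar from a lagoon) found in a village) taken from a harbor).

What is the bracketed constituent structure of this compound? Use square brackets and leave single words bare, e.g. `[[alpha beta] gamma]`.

[[harbor [village [lagoon cedar]]] rope]

Whole compound: head "rope", modifier "harbor village lagoon cedar".
Inside "harbor village lagoon cedar": head "cedar" (specifically "village lagoon cedar"), modifier "harbor".
Inside "village lagoon cedar": head "cedar" (specifically "lagoon cedar"), modifier "village".
Inside "lagoon cedar": head "cedar", modifier "lagoon".
Putting it together: [[harbor [village [lagoon cedar]]] rope].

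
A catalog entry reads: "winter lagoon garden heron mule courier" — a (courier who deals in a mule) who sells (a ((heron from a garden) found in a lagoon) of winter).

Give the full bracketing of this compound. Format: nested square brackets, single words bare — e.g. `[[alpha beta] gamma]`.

Overall it is a kind of courier (specifically "mule courier"); the modifier is "winter lagoon garden heron".
"winter lagoon garden heron" → head "heron" (specifically "lagoon garden heron"), modifier "winter".
"lagoon garden heron" → head "heron" (specifically "garden heron"), modifier "lagoon".
"garden heron" → head "heron", modifier "garden".
"mule courier" → head "courier", modifier "mule".
Assembled: [[winter [lagoon [garden heron]]] [mule courier]].

[[winter [lagoon [garden heron]]] [mule courier]]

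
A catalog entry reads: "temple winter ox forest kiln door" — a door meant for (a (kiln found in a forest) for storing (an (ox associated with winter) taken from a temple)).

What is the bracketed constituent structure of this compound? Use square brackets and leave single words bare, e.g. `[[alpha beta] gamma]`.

At the top level: head "door"; modifier "temple winter ox forest kiln".
"temple winter ox forest kiln" → head "kiln" (specifically "forest kiln"), modifier "temple winter ox".
"temple winter ox" → head "ox" (specifically "winter ox"), modifier "temple".
"winter ox" → head "ox", modifier "winter".
"forest kiln" → head "kiln", modifier "forest".
Assembled: [[[temple [winter ox]] [forest kiln]] door].

[[[temple [winter ox]] [forest kiln]] door]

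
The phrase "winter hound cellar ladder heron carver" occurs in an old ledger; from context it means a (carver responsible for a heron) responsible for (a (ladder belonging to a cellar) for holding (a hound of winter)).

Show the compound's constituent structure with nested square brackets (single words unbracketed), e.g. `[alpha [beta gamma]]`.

At the top level: head "carver" (specifically "heron carver"); modifier "winter hound cellar ladder".
Within "winter hound cellar ladder", the head is "ladder" (specifically "cellar ladder") and the modifier is "winter hound".
Within "winter hound", the head is "hound" and the modifier is "winter".
Within "cellar ladder", the head is "ladder" and the modifier is "cellar".
Within "heron carver", the head is "carver" and the modifier is "heron".
Assembled: [[[winter hound] [cellar ladder]] [heron carver]].

[[[winter hound] [cellar ladder]] [heron carver]]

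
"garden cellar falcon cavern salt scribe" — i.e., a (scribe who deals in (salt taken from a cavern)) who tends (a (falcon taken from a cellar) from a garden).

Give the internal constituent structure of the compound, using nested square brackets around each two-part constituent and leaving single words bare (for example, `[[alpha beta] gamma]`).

Overall it is a kind of scribe (specifically "cavern salt scribe"); the modifier is "garden cellar falcon".
Inside "garden cellar falcon": head "falcon" (specifically "cellar falcon"), modifier "garden".
Inside "cellar falcon": head "falcon", modifier "cellar".
Inside "cavern salt scribe": head "scribe", modifier "cavern salt".
Inside "cavern salt": head "salt", modifier "cavern".
Putting it together: [[garden [cellar falcon]] [[cavern salt] scribe]].

[[garden [cellar falcon]] [[cavern salt] scribe]]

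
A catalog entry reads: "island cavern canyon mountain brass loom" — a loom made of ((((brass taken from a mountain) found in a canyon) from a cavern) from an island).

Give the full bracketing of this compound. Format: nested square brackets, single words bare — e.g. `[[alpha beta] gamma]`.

[[island [cavern [canyon [mountain brass]]]] loom]

Whole compound: head "loom", modifier "island cavern canyon mountain brass".
"island cavern canyon mountain brass" → head "brass" (specifically "cavern canyon mountain brass"), modifier "island".
"cavern canyon mountain brass" → head "brass" (specifically "canyon mountain brass"), modifier "cavern".
"canyon mountain brass" → head "brass" (specifically "mountain brass"), modifier "canyon".
"mountain brass" → head "brass", modifier "mountain".
Putting it together: [[island [cavern [canyon [mountain brass]]]] loom].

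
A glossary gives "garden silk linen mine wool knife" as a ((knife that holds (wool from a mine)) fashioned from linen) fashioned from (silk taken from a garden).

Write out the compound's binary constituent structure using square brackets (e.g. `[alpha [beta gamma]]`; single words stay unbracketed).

The outermost head in the paraphrase is "knife" (specifically "linen mine wool knife"), modified by "garden silk".
Within "garden silk", the head is "silk" and the modifier is "garden".
Within "linen mine wool knife", the head is "knife" (specifically "mine wool knife") and the modifier is "linen".
Within "mine wool knife", the head is "knife" and the modifier is "mine wool".
Within "mine wool", the head is "wool" and the modifier is "mine".
So the structure is [[garden silk] [linen [[mine wool] knife]]].

[[garden silk] [linen [[mine wool] knife]]]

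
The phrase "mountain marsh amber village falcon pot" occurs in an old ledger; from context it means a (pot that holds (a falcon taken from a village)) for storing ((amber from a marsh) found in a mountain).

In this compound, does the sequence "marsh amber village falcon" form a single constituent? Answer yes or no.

no

The top-level split is [mountain marsh amber] [village falcon pot]; the full structure is [[mountain [marsh amber]] [[village falcon] pot]].
"marsh amber village falcon" straddles a constituent boundary, so it is not a single unit.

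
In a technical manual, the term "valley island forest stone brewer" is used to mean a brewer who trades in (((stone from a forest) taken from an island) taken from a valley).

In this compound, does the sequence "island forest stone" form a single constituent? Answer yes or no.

The paraphrase groups the words so that "island forest stone" is one unit: it corresponds to a single parenthesized sub-phrase.
The full structure is [[valley [island [forest stone]]] brewer], in which [island forest stone] is a constituent.

yes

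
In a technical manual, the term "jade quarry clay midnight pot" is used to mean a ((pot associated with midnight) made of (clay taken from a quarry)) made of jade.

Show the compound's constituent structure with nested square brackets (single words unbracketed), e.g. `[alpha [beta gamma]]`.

The outermost head in the paraphrase is "pot" (specifically "quarry clay midnight pot"), modified by "jade".
"quarry clay midnight pot" → head "pot" (specifically "midnight pot"), modifier "quarry clay".
"quarry clay" → head "clay", modifier "quarry".
"midnight pot" → head "pot", modifier "midnight".
So the structure is [jade [[quarry clay] [midnight pot]]].

[jade [[quarry clay] [midnight pot]]]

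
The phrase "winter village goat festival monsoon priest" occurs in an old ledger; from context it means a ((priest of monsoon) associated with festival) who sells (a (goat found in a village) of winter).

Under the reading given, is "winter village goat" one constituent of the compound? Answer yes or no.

yes

The paraphrase groups the words so that "winter village goat" is one unit: it corresponds to a single parenthesized sub-phrase.
The full structure is [[winter [village goat]] [festival [monsoon priest]]], in which [winter village goat] is a constituent.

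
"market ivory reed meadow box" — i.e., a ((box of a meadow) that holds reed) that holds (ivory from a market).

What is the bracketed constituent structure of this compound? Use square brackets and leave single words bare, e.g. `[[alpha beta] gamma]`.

Overall it is a kind of box (specifically "reed meadow box"); the modifier is "market ivory".
Within "market ivory", the head is "ivory" and the modifier is "market".
Within "reed meadow box", the head is "box" (specifically "meadow box") and the modifier is "reed".
Within "meadow box", the head is "box" and the modifier is "meadow".
Putting it together: [[market ivory] [reed [meadow box]]].

[[market ivory] [reed [meadow box]]]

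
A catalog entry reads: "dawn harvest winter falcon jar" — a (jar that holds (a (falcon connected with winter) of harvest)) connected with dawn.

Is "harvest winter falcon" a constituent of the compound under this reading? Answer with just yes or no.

The paraphrase groups the words so that "harvest winter falcon" is one unit: it corresponds to a single parenthesized sub-phrase.
The full structure is [dawn [[harvest [winter falcon]] jar]], in which [harvest winter falcon] is a constituent.

yes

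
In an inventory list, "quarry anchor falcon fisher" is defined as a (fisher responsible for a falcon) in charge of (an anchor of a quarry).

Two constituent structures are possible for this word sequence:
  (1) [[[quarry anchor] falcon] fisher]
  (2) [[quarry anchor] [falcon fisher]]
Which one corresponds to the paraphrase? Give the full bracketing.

[[quarry anchor] [falcon fisher]]

The paraphrase's head is the "fisher" part ("falcon fisher"); its modifier is "quarry anchor".
That top-level split, carried through the inner groups, gives [[quarry anchor] [falcon fisher]].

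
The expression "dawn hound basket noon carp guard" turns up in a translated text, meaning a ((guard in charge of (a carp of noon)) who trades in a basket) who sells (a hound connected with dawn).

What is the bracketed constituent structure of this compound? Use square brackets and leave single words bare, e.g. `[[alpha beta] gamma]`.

[[dawn hound] [basket [[noon carp] guard]]]

At the top level: head "guard" (specifically "basket noon carp guard"); modifier "dawn hound".
Inside "dawn hound": head "hound", modifier "dawn".
Inside "basket noon carp guard": head "guard" (specifically "noon carp guard"), modifier "basket".
Inside "noon carp guard": head "guard", modifier "noon carp".
Inside "noon carp": head "carp", modifier "noon".
Putting it together: [[dawn hound] [basket [[noon carp] guard]]].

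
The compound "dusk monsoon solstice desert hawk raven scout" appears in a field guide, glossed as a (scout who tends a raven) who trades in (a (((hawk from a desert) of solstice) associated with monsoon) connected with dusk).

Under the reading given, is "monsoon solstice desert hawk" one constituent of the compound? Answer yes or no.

The paraphrase groups the words so that "monsoon solstice desert hawk" is one unit: it corresponds to a single parenthesized sub-phrase.
The full structure is [[dusk [monsoon [solstice [desert hawk]]]] [raven scout]], in which [monsoon solstice desert hawk] is a constituent.

yes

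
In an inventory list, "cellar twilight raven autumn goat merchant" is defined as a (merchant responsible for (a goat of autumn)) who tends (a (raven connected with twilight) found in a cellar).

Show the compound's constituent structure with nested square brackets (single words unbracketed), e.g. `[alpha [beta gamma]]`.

[[cellar [twilight raven]] [[autumn goat] merchant]]

At the top level: head "merchant" (specifically "autumn goat merchant"); modifier "cellar twilight raven".
Inside "cellar twilight raven": head "raven" (specifically "twilight raven"), modifier "cellar".
Inside "twilight raven": head "raven", modifier "twilight".
Inside "autumn goat merchant": head "merchant", modifier "autumn goat".
Inside "autumn goat": head "goat", modifier "autumn".
Putting it together: [[cellar [twilight raven]] [[autumn goat] merchant]].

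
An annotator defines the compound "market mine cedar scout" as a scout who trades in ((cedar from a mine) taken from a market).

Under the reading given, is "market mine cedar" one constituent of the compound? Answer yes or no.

yes

The paraphrase groups the words so that "market mine cedar" is one unit: it corresponds to a single parenthesized sub-phrase.
The full structure is [[market [mine cedar]] scout], in which [market mine cedar] is a constituent.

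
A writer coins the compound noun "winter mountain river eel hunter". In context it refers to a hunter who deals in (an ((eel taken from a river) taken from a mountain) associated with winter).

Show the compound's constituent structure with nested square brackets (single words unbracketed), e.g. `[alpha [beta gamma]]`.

[[winter [mountain [river eel]]] hunter]

Overall it is a kind of hunter; the modifier is "winter mountain river eel".
Inside "winter mountain river eel": head "eel" (specifically "mountain river eel"), modifier "winter".
Inside "mountain river eel": head "eel" (specifically "river eel"), modifier "mountain".
Inside "river eel": head "eel", modifier "river".
Assembled: [[winter [mountain [river eel]]] hunter].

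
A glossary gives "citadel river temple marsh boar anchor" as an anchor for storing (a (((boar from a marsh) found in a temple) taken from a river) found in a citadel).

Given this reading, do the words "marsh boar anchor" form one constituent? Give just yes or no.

no

The top-level split is [citadel river temple marsh boar] [anchor]; the full structure is [[citadel [river [temple [marsh boar]]]] anchor].
"marsh boar anchor" straddles a constituent boundary, so it is not a single unit.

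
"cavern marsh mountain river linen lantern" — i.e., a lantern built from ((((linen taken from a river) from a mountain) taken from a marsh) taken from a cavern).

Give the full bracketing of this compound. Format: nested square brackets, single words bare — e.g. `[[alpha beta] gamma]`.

[[cavern [marsh [mountain [river linen]]]] lantern]

The outermost head in the paraphrase is "lantern", modified by "cavern marsh mountain river linen".
Inside "cavern marsh mountain river linen": head "linen" (specifically "marsh mountain river linen"), modifier "cavern".
Inside "marsh mountain river linen": head "linen" (specifically "mountain river linen"), modifier "marsh".
Inside "mountain river linen": head "linen" (specifically "river linen"), modifier "mountain".
Inside "river linen": head "linen", modifier "river".
Assembled: [[cavern [marsh [mountain [river linen]]]] lantern].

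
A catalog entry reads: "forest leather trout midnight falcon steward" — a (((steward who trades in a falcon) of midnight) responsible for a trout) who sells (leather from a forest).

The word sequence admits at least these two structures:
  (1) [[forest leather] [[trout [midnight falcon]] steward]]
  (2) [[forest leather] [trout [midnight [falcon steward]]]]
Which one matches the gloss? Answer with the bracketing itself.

[[forest leather] [trout [midnight [falcon steward]]]]

The paraphrase's head is the "steward" part ("trout midnight falcon steward"); its modifier is "forest leather".
That top-level split, carried through the inner groups, gives [[forest leather] [trout [midnight [falcon steward]]]].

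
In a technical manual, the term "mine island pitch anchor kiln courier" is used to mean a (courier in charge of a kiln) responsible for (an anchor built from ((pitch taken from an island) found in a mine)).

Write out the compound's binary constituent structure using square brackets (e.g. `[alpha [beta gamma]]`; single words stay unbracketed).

[[[mine [island pitch]] anchor] [kiln courier]]

Whole compound: head "courier" (specifically "kiln courier"), modifier "mine island pitch anchor".
"mine island pitch anchor" → head "anchor", modifier "mine island pitch".
"mine island pitch" → head "pitch" (specifically "island pitch"), modifier "mine".
"island pitch" → head "pitch", modifier "island".
"kiln courier" → head "courier", modifier "kiln".
So the structure is [[[mine [island pitch]] anchor] [kiln courier]].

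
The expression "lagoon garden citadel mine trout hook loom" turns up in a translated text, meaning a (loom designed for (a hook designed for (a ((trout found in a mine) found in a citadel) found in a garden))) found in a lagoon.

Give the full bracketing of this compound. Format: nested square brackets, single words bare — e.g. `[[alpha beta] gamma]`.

[lagoon [[[garden [citadel [mine trout]]] hook] loom]]

Whole compound: head "loom" (specifically "garden citadel mine trout hook loom"), modifier "lagoon".
Within "garden citadel mine trout hook loom", the head is "loom" and the modifier is "garden citadel mine trout hook".
Within "garden citadel mine trout hook", the head is "hook" and the modifier is "garden citadel mine trout".
Within "garden citadel mine trout", the head is "trout" (specifically "citadel mine trout") and the modifier is "garden".
Within "citadel mine trout", the head is "trout" (specifically "mine trout") and the modifier is "citadel".
Within "mine trout", the head is "trout" and the modifier is "mine".
So the structure is [lagoon [[[garden [citadel [mine trout]]] hook] loom]].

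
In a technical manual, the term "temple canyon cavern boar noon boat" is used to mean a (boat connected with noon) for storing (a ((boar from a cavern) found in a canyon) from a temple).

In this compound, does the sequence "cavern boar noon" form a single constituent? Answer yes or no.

The top-level split is [temple canyon cavern boar] [noon boat]; the full structure is [[temple [canyon [cavern boar]]] [noon boat]].
"cavern boar noon" straddles a constituent boundary, so it is not a single unit.

no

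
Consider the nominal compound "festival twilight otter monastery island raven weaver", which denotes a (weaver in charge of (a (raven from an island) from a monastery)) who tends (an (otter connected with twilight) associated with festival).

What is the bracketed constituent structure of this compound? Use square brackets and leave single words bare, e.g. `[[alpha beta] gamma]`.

[[festival [twilight otter]] [[monastery [island raven]] weaver]]

The outermost head in the paraphrase is "weaver" (specifically "monastery island raven weaver"), modified by "festival twilight otter".
"festival twilight otter" → head "otter" (specifically "twilight otter"), modifier "festival".
"twilight otter" → head "otter", modifier "twilight".
"monastery island raven weaver" → head "weaver", modifier "monastery island raven".
"monastery island raven" → head "raven" (specifically "island raven"), modifier "monastery".
"island raven" → head "raven", modifier "island".
Putting it together: [[festival [twilight otter]] [[monastery [island raven]] weaver]].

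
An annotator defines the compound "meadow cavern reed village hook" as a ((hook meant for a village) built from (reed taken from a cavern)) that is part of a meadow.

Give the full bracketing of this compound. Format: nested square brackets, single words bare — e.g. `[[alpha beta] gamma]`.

[meadow [[cavern reed] [village hook]]]

Overall it is a kind of hook (specifically "cavern reed village hook"); the modifier is "meadow".
Within "cavern reed village hook", the head is "hook" (specifically "village hook") and the modifier is "cavern reed".
Within "cavern reed", the head is "reed" and the modifier is "cavern".
Within "village hook", the head is "hook" and the modifier is "village".
So the structure is [meadow [[cavern reed] [village hook]]].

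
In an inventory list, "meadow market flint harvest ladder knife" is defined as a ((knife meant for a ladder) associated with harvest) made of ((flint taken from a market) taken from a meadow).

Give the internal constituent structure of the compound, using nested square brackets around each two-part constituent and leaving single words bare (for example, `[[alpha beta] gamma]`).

[[meadow [market flint]] [harvest [ladder knife]]]

Whole compound: head "knife" (specifically "harvest ladder knife"), modifier "meadow market flint".
Within "meadow market flint", the head is "flint" (specifically "market flint") and the modifier is "meadow".
Within "market flint", the head is "flint" and the modifier is "market".
Within "harvest ladder knife", the head is "knife" (specifically "ladder knife") and the modifier is "harvest".
Within "ladder knife", the head is "knife" and the modifier is "ladder".
Putting it together: [[meadow [market flint]] [harvest [ladder knife]]].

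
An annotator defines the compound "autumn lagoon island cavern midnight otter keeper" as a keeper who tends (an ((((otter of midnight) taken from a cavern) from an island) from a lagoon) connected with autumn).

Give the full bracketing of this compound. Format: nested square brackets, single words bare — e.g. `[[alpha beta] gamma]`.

[[autumn [lagoon [island [cavern [midnight otter]]]]] keeper]

At the top level: head "keeper"; modifier "autumn lagoon island cavern midnight otter".
Inside "autumn lagoon island cavern midnight otter": head "otter" (specifically "lagoon island cavern midnight otter"), modifier "autumn".
Inside "lagoon island cavern midnight otter": head "otter" (specifically "island cavern midnight otter"), modifier "lagoon".
Inside "island cavern midnight otter": head "otter" (specifically "cavern midnight otter"), modifier "island".
Inside "cavern midnight otter": head "otter" (specifically "midnight otter"), modifier "cavern".
Inside "midnight otter": head "otter", modifier "midnight".
So the structure is [[autumn [lagoon [island [cavern [midnight otter]]]]] keeper].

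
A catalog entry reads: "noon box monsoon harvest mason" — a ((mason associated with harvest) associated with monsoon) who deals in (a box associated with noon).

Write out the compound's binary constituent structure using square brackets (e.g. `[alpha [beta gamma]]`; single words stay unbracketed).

The outermost head in the paraphrase is "mason" (specifically "monsoon harvest mason"), modified by "noon box".
Within "noon box", the head is "box" and the modifier is "noon".
Within "monsoon harvest mason", the head is "mason" (specifically "harvest mason") and the modifier is "monsoon".
Within "harvest mason", the head is "mason" and the modifier is "harvest".
Putting it together: [[noon box] [monsoon [harvest mason]]].

[[noon box] [monsoon [harvest mason]]]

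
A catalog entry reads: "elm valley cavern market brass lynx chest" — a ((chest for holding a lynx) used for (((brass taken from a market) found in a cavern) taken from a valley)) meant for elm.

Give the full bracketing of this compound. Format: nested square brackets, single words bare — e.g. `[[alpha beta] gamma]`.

[elm [[valley [cavern [market brass]]] [lynx chest]]]

Overall it is a kind of chest (specifically "valley cavern market brass lynx chest"); the modifier is "elm".
"valley cavern market brass lynx chest" → head "chest" (specifically "lynx chest"), modifier "valley cavern market brass".
"valley cavern market brass" → head "brass" (specifically "cavern market brass"), modifier "valley".
"cavern market brass" → head "brass" (specifically "market brass"), modifier "cavern".
"market brass" → head "brass", modifier "market".
"lynx chest" → head "chest", modifier "lynx".
Assembled: [elm [[valley [cavern [market brass]]] [lynx chest]]].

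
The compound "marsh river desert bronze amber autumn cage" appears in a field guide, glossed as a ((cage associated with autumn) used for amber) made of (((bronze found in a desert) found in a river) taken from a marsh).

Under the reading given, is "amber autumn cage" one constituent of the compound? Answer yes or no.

The paraphrase groups the words so that "amber autumn cage" is one unit: it corresponds to a single parenthesized sub-phrase.
The full structure is [[marsh [river [desert bronze]]] [amber [autumn cage]]], in which [amber autumn cage] is a constituent.

yes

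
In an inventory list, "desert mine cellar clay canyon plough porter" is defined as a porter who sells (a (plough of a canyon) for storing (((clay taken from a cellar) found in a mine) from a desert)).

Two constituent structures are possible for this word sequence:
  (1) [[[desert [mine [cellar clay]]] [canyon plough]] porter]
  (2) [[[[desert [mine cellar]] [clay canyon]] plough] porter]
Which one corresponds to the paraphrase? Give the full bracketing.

The paraphrase's head is the "porter" part ("porter"); its modifier is "desert mine cellar clay canyon plough".
That top-level split, carried through the inner groups, gives [[[desert [mine [cellar clay]]] [canyon plough]] porter].

[[[desert [mine [cellar clay]]] [canyon plough]] porter]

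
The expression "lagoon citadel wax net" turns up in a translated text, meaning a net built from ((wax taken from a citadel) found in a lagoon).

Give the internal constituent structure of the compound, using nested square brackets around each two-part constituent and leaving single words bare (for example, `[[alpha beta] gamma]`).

The outermost head in the paraphrase is "net", modified by "lagoon citadel wax".
Within "lagoon citadel wax", the head is "wax" (specifically "citadel wax") and the modifier is "lagoon".
Within "citadel wax", the head is "wax" and the modifier is "citadel".
Assembled: [[lagoon [citadel wax]] net].

[[lagoon [citadel wax]] net]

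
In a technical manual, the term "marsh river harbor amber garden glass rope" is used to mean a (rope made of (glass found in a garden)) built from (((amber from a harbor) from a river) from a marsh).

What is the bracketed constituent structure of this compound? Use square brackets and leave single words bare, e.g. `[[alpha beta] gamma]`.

[[marsh [river [harbor amber]]] [[garden glass] rope]]

Overall it is a kind of rope (specifically "garden glass rope"); the modifier is "marsh river harbor amber".
"marsh river harbor amber" → head "amber" (specifically "river harbor amber"), modifier "marsh".
"river harbor amber" → head "amber" (specifically "harbor amber"), modifier "river".
"harbor amber" → head "amber", modifier "harbor".
"garden glass rope" → head "rope", modifier "garden glass".
"garden glass" → head "glass", modifier "garden".
So the structure is [[marsh [river [harbor amber]]] [[garden glass] rope]].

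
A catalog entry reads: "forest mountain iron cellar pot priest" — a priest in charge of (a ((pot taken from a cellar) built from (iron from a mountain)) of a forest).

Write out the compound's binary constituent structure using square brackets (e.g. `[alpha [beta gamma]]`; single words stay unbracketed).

[[forest [[mountain iron] [cellar pot]]] priest]

Overall it is a kind of priest; the modifier is "forest mountain iron cellar pot".
Inside "forest mountain iron cellar pot": head "pot" (specifically "mountain iron cellar pot"), modifier "forest".
Inside "mountain iron cellar pot": head "pot" (specifically "cellar pot"), modifier "mountain iron".
Inside "mountain iron": head "iron", modifier "mountain".
Inside "cellar pot": head "pot", modifier "cellar".
Assembled: [[forest [[mountain iron] [cellar pot]]] priest].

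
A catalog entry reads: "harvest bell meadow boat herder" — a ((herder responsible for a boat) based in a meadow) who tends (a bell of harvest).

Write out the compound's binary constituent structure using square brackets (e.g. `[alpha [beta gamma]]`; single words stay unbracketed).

The outermost head in the paraphrase is "herder" (specifically "meadow boat herder"), modified by "harvest bell".
"harvest bell" → head "bell", modifier "harvest".
"meadow boat herder" → head "herder" (specifically "boat herder"), modifier "meadow".
"boat herder" → head "herder", modifier "boat".
Putting it together: [[harvest bell] [meadow [boat herder]]].

[[harvest bell] [meadow [boat herder]]]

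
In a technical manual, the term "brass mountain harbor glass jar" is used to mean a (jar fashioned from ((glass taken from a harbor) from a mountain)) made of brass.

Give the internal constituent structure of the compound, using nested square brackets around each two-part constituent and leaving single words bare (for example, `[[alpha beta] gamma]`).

The outermost head in the paraphrase is "jar" (specifically "mountain harbor glass jar"), modified by "brass".
Within "mountain harbor glass jar", the head is "jar" and the modifier is "mountain harbor glass".
Within "mountain harbor glass", the head is "glass" (specifically "harbor glass") and the modifier is "mountain".
Within "harbor glass", the head is "glass" and the modifier is "harbor".
Putting it together: [brass [[mountain [harbor glass]] jar]].

[brass [[mountain [harbor glass]] jar]]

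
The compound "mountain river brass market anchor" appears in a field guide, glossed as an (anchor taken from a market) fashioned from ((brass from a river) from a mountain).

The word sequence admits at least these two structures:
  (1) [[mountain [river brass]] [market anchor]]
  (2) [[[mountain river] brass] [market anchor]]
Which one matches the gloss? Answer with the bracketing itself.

[[mountain [river brass]] [market anchor]]

The paraphrase's head is the "anchor" part ("market anchor"); its modifier is "mountain river brass".
That top-level split, carried through the inner groups, gives [[mountain [river brass]] [market anchor]].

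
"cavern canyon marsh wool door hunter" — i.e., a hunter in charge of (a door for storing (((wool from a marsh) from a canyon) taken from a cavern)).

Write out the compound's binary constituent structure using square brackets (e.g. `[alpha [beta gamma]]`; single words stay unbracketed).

[[[cavern [canyon [marsh wool]]] door] hunter]

At the top level: head "hunter"; modifier "cavern canyon marsh wool door".
Within "cavern canyon marsh wool door", the head is "door" and the modifier is "cavern canyon marsh wool".
Within "cavern canyon marsh wool", the head is "wool" (specifically "canyon marsh wool") and the modifier is "cavern".
Within "canyon marsh wool", the head is "wool" (specifically "marsh wool") and the modifier is "canyon".
Within "marsh wool", the head is "wool" and the modifier is "marsh".
Assembled: [[[cavern [canyon [marsh wool]]] door] hunter].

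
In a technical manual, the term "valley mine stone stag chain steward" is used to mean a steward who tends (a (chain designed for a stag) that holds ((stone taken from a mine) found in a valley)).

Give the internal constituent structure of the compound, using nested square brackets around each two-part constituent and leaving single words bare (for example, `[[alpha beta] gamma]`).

[[[valley [mine stone]] [stag chain]] steward]

Whole compound: head "steward", modifier "valley mine stone stag chain".
"valley mine stone stag chain" → head "chain" (specifically "stag chain"), modifier "valley mine stone".
"valley mine stone" → head "stone" (specifically "mine stone"), modifier "valley".
"mine stone" → head "stone", modifier "mine".
"stag chain" → head "chain", modifier "stag".
Assembled: [[[valley [mine stone]] [stag chain]] steward].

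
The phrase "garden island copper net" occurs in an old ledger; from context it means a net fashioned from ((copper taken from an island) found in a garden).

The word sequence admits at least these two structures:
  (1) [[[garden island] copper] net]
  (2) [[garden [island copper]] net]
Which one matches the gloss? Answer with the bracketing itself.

The paraphrase's head is the "net" part ("net"); its modifier is "garden island copper".
That top-level split, carried through the inner groups, gives [[garden [island copper]] net].

[[garden [island copper]] net]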